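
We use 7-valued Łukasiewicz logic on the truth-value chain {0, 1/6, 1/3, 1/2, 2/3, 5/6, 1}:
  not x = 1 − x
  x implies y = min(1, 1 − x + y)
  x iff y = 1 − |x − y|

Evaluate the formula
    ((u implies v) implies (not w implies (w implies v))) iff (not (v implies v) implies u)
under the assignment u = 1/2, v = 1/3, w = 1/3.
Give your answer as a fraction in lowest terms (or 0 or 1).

1

u implies v = 1/2 implies 1/3 = 5/6
not w = not 1/3 = 2/3
w implies v = 1/3 implies 1/3 = 1
not w implies (w implies v) = 2/3 implies 1 = 1
(u implies v) implies (not w implies (w implies v)) = 5/6 implies 1 = 1
v implies v = 1/3 implies 1/3 = 1
not (v implies v) = not 1 = 0
not (v implies v) implies u = 0 implies 1/2 = 1
((u implies v) implies (not w implies (w implies v))) iff (not (v implies v) implies u) = 1 iff 1 = 1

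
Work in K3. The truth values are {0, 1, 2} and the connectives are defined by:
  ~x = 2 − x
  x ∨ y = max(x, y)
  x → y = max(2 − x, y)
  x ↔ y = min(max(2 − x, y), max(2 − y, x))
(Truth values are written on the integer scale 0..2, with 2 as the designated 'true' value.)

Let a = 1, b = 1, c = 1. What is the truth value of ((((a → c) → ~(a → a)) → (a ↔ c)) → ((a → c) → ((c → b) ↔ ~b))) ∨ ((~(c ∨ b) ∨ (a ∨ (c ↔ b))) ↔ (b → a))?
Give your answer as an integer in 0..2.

a → c = 1 → 1 = 1
a → a = 1 → 1 = 1
~(a → a) = ~1 = 1
(a → c) → ~(a → a) = 1 → 1 = 1
a ↔ c = 1 ↔ 1 = 1
((a → c) → ~(a → a)) → (a ↔ c) = 1 → 1 = 1
a → c = 1 → 1 = 1
c → b = 1 → 1 = 1
~b = ~1 = 1
(c → b) ↔ ~b = 1 ↔ 1 = 1
(a → c) → ((c → b) ↔ ~b) = 1 → 1 = 1
(((a → c) → ~(a → a)) → (a ↔ c)) → ((a → c) → ((c → b) ↔ ~b)) = 1 → 1 = 1
c ∨ b = 1 ∨ 1 = 1
~(c ∨ b) = ~1 = 1
c ↔ b = 1 ↔ 1 = 1
a ∨ (c ↔ b) = 1 ∨ 1 = 1
~(c ∨ b) ∨ (a ∨ (c ↔ b)) = 1 ∨ 1 = 1
b → a = 1 → 1 = 1
(~(c ∨ b) ∨ (a ∨ (c ↔ b))) ↔ (b → a) = 1 ↔ 1 = 1
((((a → c) → ~(a → a)) → (a ↔ c)) → ((a → c) → ((c → b) ↔ ~b))) ∨ ((~(c ∨ b) ∨ (a ∨ (c ↔ b))) ↔ (b → a)) = 1 ∨ 1 = 1

1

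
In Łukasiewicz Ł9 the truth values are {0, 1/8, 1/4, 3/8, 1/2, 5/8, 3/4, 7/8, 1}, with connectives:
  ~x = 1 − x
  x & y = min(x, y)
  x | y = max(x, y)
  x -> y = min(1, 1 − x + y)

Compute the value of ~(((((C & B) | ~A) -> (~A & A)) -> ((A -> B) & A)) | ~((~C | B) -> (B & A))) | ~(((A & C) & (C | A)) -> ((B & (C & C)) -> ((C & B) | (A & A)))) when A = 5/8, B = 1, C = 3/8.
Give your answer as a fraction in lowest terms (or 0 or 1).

C & B = 3/8 & 1 = 3/8
~A = ~5/8 = 3/8
(C & B) | ~A = 3/8 | 3/8 = 3/8
~A = ~5/8 = 3/8
~A & A = 3/8 & 5/8 = 3/8
((C & B) | ~A) -> (~A & A) = 3/8 -> 3/8 = 1
A -> B = 5/8 -> 1 = 1
(A -> B) & A = 1 & 5/8 = 5/8
(((C & B) | ~A) -> (~A & A)) -> ((A -> B) & A) = 1 -> 5/8 = 5/8
~C = ~3/8 = 5/8
~C | B = 5/8 | 1 = 1
B & A = 1 & 5/8 = 5/8
(~C | B) -> (B & A) = 1 -> 5/8 = 5/8
~((~C | B) -> (B & A)) = ~5/8 = 3/8
((((C & B) | ~A) -> (~A & A)) -> ((A -> B) & A)) | ~((~C | B) -> (B & A)) = 5/8 | 3/8 = 5/8
~(((((C & B) | ~A) -> (~A & A)) -> ((A -> B) & A)) | ~((~C | B) -> (B & A))) = ~5/8 = 3/8
A & C = 5/8 & 3/8 = 3/8
C | A = 3/8 | 5/8 = 5/8
(A & C) & (C | A) = 3/8 & 5/8 = 3/8
C & C = 3/8 & 3/8 = 3/8
B & (C & C) = 1 & 3/8 = 3/8
C & B = 3/8 & 1 = 3/8
A & A = 5/8 & 5/8 = 5/8
(C & B) | (A & A) = 3/8 | 5/8 = 5/8
(B & (C & C)) -> ((C & B) | (A & A)) = 3/8 -> 5/8 = 1
((A & C) & (C | A)) -> ((B & (C & C)) -> ((C & B) | (A & A))) = 3/8 -> 1 = 1
~(((A & C) & (C | A)) -> ((B & (C & C)) -> ((C & B) | (A & A)))) = ~1 = 0
~(((((C & B) | ~A) -> (~A & A)) -> ((A -> B) & A)) | ~((~C | B) -> (B & A))) | ~(((A & C) & (C | A)) -> ((B & (C & C)) -> ((C & B) | (A & A)))) = 3/8 | 0 = 3/8

3/8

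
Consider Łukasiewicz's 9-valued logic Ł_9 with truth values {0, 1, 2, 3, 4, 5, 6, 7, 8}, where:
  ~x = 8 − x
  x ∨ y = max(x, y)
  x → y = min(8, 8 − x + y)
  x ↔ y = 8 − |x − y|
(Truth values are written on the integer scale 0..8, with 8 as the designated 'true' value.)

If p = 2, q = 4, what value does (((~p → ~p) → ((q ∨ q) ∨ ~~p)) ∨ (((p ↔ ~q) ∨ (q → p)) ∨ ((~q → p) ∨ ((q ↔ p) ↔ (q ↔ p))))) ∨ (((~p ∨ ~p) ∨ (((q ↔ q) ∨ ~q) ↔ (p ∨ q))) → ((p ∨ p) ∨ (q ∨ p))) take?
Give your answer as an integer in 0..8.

~p = ~2 = 6
~p = ~2 = 6
~p → ~p = 6 → 6 = 8
q ∨ q = 4 ∨ 4 = 4
~p = ~2 = 6
~~p = ~6 = 2
(q ∨ q) ∨ ~~p = 4 ∨ 2 = 4
(~p → ~p) → ((q ∨ q) ∨ ~~p) = 8 → 4 = 4
~q = ~4 = 4
p ↔ ~q = 2 ↔ 4 = 6
q → p = 4 → 2 = 6
(p ↔ ~q) ∨ (q → p) = 6 ∨ 6 = 6
~q = ~4 = 4
~q → p = 4 → 2 = 6
q ↔ p = 4 ↔ 2 = 6
q ↔ p = 4 ↔ 2 = 6
(q ↔ p) ↔ (q ↔ p) = 6 ↔ 6 = 8
(~q → p) ∨ ((q ↔ p) ↔ (q ↔ p)) = 6 ∨ 8 = 8
((p ↔ ~q) ∨ (q → p)) ∨ ((~q → p) ∨ ((q ↔ p) ↔ (q ↔ p))) = 6 ∨ 8 = 8
((~p → ~p) → ((q ∨ q) ∨ ~~p)) ∨ (((p ↔ ~q) ∨ (q → p)) ∨ ((~q → p) ∨ ((q ↔ p) ↔ (q ↔ p)))) = 4 ∨ 8 = 8
~p = ~2 = 6
~p = ~2 = 6
~p ∨ ~p = 6 ∨ 6 = 6
q ↔ q = 4 ↔ 4 = 8
~q = ~4 = 4
(q ↔ q) ∨ ~q = 8 ∨ 4 = 8
p ∨ q = 2 ∨ 4 = 4
((q ↔ q) ∨ ~q) ↔ (p ∨ q) = 8 ↔ 4 = 4
(~p ∨ ~p) ∨ (((q ↔ q) ∨ ~q) ↔ (p ∨ q)) = 6 ∨ 4 = 6
p ∨ p = 2 ∨ 2 = 2
q ∨ p = 4 ∨ 2 = 4
(p ∨ p) ∨ (q ∨ p) = 2 ∨ 4 = 4
((~p ∨ ~p) ∨ (((q ↔ q) ∨ ~q) ↔ (p ∨ q))) → ((p ∨ p) ∨ (q ∨ p)) = 6 → 4 = 6
(((~p → ~p) → ((q ∨ q) ∨ ~~p)) ∨ (((p ↔ ~q) ∨ (q → p)) ∨ ((~q → p) ∨ ((q ↔ p) ↔ (q ↔ p))))) ∨ (((~p ∨ ~p) ∨ (((q ↔ q) ∨ ~q) ↔ (p ∨ q))) → ((p ∨ p) ∨ (q ∨ p))) = 8 ∨ 6 = 8

8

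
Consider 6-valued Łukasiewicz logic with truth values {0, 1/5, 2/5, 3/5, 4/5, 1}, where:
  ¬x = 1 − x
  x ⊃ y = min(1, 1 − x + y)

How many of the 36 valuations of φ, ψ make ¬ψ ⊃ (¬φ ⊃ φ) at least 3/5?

value 1: 27 assignments (counts)
value 4/5: 3 assignments (counts)
value 3/5: 2 assignments (counts)
value 2/5: 2 assignments
value 1/5: 1 assignment
value 0: 1 assignment
So 32 of the 36 assignments meet the threshold.

32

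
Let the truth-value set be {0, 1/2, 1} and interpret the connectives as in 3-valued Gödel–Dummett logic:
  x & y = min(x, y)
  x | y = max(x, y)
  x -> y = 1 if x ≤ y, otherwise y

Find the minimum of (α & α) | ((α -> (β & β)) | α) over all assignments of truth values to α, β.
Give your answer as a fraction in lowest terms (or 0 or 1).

1/2

Take α = 1/2, β = 0:
α & α = 1/2 & 1/2 = 1/2
β & β = 0 & 0 = 0
α -> (β & β) = 1/2 -> 0 = 0
(α -> (β & β)) | α = 0 | 1/2 = 1/2
(α & α) | ((α -> (β & β)) | α) = 1/2 | 1/2 = 1/2
No assignment yields a value below 1/2, so this is the minimum.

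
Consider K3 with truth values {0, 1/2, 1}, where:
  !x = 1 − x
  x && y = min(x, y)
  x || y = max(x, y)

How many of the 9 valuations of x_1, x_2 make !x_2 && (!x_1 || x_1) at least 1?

2

x_1 = 0, x_2 = 0 ↦ 1  ≥
x_1 = 0, x_2 = 1/2 ↦ 1/2  <
x_1 = 0, x_2 = 1 ↦ 0  <
x_1 = 1/2, x_2 = 0 ↦ 1/2  <
x_1 = 1/2, x_2 = 1/2 ↦ 1/2  <
x_1 = 1/2, x_2 = 1 ↦ 0  <
x_1 = 1, x_2 = 0 ↦ 1  ≥
x_1 = 1, x_2 = 1/2 ↦ 1/2  <
x_1 = 1, x_2 = 1 ↦ 0  <
So 2 of the 9 assignments meet the threshold.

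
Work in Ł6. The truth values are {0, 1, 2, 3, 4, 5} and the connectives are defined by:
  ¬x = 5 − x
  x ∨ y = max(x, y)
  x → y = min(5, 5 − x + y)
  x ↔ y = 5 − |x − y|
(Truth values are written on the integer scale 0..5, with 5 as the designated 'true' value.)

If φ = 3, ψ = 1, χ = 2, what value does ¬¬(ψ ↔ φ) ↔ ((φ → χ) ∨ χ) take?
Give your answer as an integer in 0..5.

4

ψ ↔ φ = 1 ↔ 3 = 3
¬(ψ ↔ φ) = ¬3 = 2
¬¬(ψ ↔ φ) = ¬2 = 3
φ → χ = 3 → 2 = 4
(φ → χ) ∨ χ = 4 ∨ 2 = 4
¬¬(ψ ↔ φ) ↔ ((φ → χ) ∨ χ) = 3 ↔ 4 = 4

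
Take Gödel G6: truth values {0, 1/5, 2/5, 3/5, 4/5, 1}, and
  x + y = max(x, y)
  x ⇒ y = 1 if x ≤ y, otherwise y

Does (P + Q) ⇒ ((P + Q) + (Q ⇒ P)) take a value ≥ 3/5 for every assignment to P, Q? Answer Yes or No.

Yes

At P = 0, Q = 3/5, for instance:
P + Q = 0 + 3/5 = 3/5
P + Q = 0 + 3/5 = 3/5
Q ⇒ P = 3/5 ⇒ 0 = 0
(P + Q) + (Q ⇒ P) = 3/5 + 0 = 3/5
(P + Q) ⇒ ((P + Q) + (Q ⇒ P)) = 3/5 ⇒ 3/5 = 1
and checking the remaining 35 assignments likewise gives ≥ 3/5 in every case.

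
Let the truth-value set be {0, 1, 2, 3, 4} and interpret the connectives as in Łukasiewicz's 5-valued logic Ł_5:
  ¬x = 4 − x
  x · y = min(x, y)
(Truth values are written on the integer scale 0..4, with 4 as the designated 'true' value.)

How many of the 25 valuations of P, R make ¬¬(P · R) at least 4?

1

value 4: 1 assignment (counts)
value 3: 3 assignments
value 2: 5 assignments
value 1: 7 assignments
value 0: 9 assignments
So 1 of the 25 assignments meets the threshold.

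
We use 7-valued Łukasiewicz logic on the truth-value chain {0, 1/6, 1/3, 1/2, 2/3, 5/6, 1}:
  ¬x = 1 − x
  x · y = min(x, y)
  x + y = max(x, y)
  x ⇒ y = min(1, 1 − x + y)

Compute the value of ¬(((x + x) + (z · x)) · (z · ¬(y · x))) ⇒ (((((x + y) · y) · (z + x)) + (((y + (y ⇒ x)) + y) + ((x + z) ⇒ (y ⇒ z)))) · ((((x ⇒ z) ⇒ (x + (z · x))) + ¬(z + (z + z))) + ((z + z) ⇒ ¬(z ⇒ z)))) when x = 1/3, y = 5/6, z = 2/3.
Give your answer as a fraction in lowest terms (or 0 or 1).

2/3

x + x = 1/3 + 1/3 = 1/3
z · x = 2/3 · 1/3 = 1/3
(x + x) + (z · x) = 1/3 + 1/3 = 1/3
y · x = 5/6 · 1/3 = 1/3
¬(y · x) = ¬1/3 = 2/3
z · ¬(y · x) = 2/3 · 2/3 = 2/3
((x + x) + (z · x)) · (z · ¬(y · x)) = 1/3 · 2/3 = 1/3
¬(((x + x) + (z · x)) · (z · ¬(y · x))) = ¬1/3 = 2/3
x + y = 1/3 + 5/6 = 5/6
(x + y) · y = 5/6 · 5/6 = 5/6
z + x = 2/3 + 1/3 = 2/3
((x + y) · y) · (z + x) = 5/6 · 2/3 = 2/3
y ⇒ x = 5/6 ⇒ 1/3 = 1/2
y + (y ⇒ x) = 5/6 + 1/2 = 5/6
(y + (y ⇒ x)) + y = 5/6 + 5/6 = 5/6
x + z = 1/3 + 2/3 = 2/3
y ⇒ z = 5/6 ⇒ 2/3 = 5/6
(x + z) ⇒ (y ⇒ z) = 2/3 ⇒ 5/6 = 1
((y + (y ⇒ x)) + y) + ((x + z) ⇒ (y ⇒ z)) = 5/6 + 1 = 1
(((x + y) · y) · (z + x)) + (((y + (y ⇒ x)) + y) + ((x + z) ⇒ (y ⇒ z))) = 2/3 + 1 = 1
x ⇒ z = 1/3 ⇒ 2/3 = 1
z · x = 2/3 · 1/3 = 1/3
x + (z · x) = 1/3 + 1/3 = 1/3
(x ⇒ z) ⇒ (x + (z · x)) = 1 ⇒ 1/3 = 1/3
z + z = 2/3 + 2/3 = 2/3
z + (z + z) = 2/3 + 2/3 = 2/3
¬(z + (z + z)) = ¬2/3 = 1/3
((x ⇒ z) ⇒ (x + (z · x))) + ¬(z + (z + z)) = 1/3 + 1/3 = 1/3
z + z = 2/3 + 2/3 = 2/3
z ⇒ z = 2/3 ⇒ 2/3 = 1
¬(z ⇒ z) = ¬1 = 0
(z + z) ⇒ ¬(z ⇒ z) = 2/3 ⇒ 0 = 1/3
(((x ⇒ z) ⇒ (x + (z · x))) + ¬(z + (z + z))) + ((z + z) ⇒ ¬(z ⇒ z)) = 1/3 + 1/3 = 1/3
((((x + y) · y) · (z + x)) + (((y + (y ⇒ x)) + y) + ((x + z) ⇒ (y ⇒ z)))) · ((((x ⇒ z) ⇒ (x + (z · x))) + ¬(z + (z + z))) + ((z + z) ⇒ ¬(z ⇒ z))) = 1 · 1/3 = 1/3
¬(((x + x) + (z · x)) · (z · ¬(y · x))) ⇒ (((((x + y) · y) · (z + x)) + (((y + (y ⇒ x)) + y) + ((x + z) ⇒ (y ⇒ z)))) · ((((x ⇒ z) ⇒ (x + (z · x))) + ¬(z + (z + z))) + ((z + z) ⇒ ¬(z ⇒ z)))) = 2/3 ⇒ 1/3 = 2/3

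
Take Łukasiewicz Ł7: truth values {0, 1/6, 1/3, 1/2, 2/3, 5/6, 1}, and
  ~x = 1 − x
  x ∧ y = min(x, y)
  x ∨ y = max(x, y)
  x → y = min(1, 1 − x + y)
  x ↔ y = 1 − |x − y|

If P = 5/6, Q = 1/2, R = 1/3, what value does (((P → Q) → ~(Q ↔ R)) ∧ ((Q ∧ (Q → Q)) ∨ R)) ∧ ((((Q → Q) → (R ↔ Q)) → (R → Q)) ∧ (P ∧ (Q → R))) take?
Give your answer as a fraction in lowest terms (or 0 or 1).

P → Q = 5/6 → 1/2 = 2/3
Q ↔ R = 1/2 ↔ 1/3 = 5/6
~(Q ↔ R) = ~5/6 = 1/6
(P → Q) → ~(Q ↔ R) = 2/3 → 1/6 = 1/2
Q → Q = 1/2 → 1/2 = 1
Q ∧ (Q → Q) = 1/2 ∧ 1 = 1/2
(Q ∧ (Q → Q)) ∨ R = 1/2 ∨ 1/3 = 1/2
((P → Q) → ~(Q ↔ R)) ∧ ((Q ∧ (Q → Q)) ∨ R) = 1/2 ∧ 1/2 = 1/2
Q → Q = 1/2 → 1/2 = 1
R ↔ Q = 1/3 ↔ 1/2 = 5/6
(Q → Q) → (R ↔ Q) = 1 → 5/6 = 5/6
R → Q = 1/3 → 1/2 = 1
((Q → Q) → (R ↔ Q)) → (R → Q) = 5/6 → 1 = 1
Q → R = 1/2 → 1/3 = 5/6
P ∧ (Q → R) = 5/6 ∧ 5/6 = 5/6
(((Q → Q) → (R ↔ Q)) → (R → Q)) ∧ (P ∧ (Q → R)) = 1 ∧ 5/6 = 5/6
(((P → Q) → ~(Q ↔ R)) ∧ ((Q ∧ (Q → Q)) ∨ R)) ∧ ((((Q → Q) → (R ↔ Q)) → (R → Q)) ∧ (P ∧ (Q → R))) = 1/2 ∧ 5/6 = 1/2

1/2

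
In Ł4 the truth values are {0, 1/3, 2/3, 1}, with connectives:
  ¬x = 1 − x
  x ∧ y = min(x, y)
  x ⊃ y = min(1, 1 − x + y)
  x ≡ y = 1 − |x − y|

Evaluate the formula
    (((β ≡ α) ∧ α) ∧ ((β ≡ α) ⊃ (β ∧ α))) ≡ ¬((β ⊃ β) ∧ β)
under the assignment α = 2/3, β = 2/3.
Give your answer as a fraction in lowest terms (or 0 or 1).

β ≡ α = 2/3 ≡ 2/3 = 1
(β ≡ α) ∧ α = 1 ∧ 2/3 = 2/3
β ≡ α = 2/3 ≡ 2/3 = 1
β ∧ α = 2/3 ∧ 2/3 = 2/3
(β ≡ α) ⊃ (β ∧ α) = 1 ⊃ 2/3 = 2/3
((β ≡ α) ∧ α) ∧ ((β ≡ α) ⊃ (β ∧ α)) = 2/3 ∧ 2/3 = 2/3
β ⊃ β = 2/3 ⊃ 2/3 = 1
(β ⊃ β) ∧ β = 1 ∧ 2/3 = 2/3
¬((β ⊃ β) ∧ β) = ¬2/3 = 1/3
(((β ≡ α) ∧ α) ∧ ((β ≡ α) ⊃ (β ∧ α))) ≡ ¬((β ⊃ β) ∧ β) = 2/3 ≡ 1/3 = 2/3

2/3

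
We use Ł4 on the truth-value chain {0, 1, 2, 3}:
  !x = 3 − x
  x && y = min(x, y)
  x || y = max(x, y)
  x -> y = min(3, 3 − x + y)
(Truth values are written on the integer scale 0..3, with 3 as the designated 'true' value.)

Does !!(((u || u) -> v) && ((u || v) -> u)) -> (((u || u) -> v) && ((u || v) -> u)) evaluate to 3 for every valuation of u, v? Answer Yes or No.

u = 0, v = 0 ↦ 3
u = 0, v = 1 ↦ 3
u = 0, v = 2 ↦ 3
u = 0, v = 3 ↦ 3
u = 1, v = 0 ↦ 3
u = 1, v = 1 ↦ 3
u = 1, v = 2 ↦ 3
u = 1, v = 3 ↦ 3
u = 2, v = 0 ↦ 3
u = 2, v = 1 ↦ 3
u = 2, v = 2 ↦ 3
u = 2, v = 3 ↦ 3
u = 3, v = 0 ↦ 3
u = 3, v = 1 ↦ 3
u = 3, v = 2 ↦ 3
u = 3, v = 3 ↦ 3
Every assignment gives a value ≥ 3.

Yes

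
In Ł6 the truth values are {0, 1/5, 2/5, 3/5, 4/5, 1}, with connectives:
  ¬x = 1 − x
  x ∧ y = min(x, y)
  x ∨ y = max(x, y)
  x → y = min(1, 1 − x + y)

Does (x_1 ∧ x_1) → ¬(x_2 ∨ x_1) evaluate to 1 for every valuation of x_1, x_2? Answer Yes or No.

No

Counterexample: take x_1 = 1/5, x_2 = 1.
x_1 ∧ x_1 = 1/5 ∧ 1/5 = 1/5
x_2 ∨ x_1 = 1 ∨ 1/5 = 1
¬(x_2 ∨ x_1) = ¬1 = 0
(x_1 ∧ x_1) → ¬(x_2 ∨ x_1) = 1/5 → 0 = 4/5
This gives 4/5 ≠ 1.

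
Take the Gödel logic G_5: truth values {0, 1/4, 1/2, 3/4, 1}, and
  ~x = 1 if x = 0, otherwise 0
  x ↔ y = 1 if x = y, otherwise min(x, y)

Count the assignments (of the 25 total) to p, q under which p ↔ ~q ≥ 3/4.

6

value 1: 5 assignments (counts)
value 3/4: 1 assignment (counts)
value 1/2: 1 assignment
value 1/4: 1 assignment
value 0: 17 assignments
So 6 of the 25 assignments meet the threshold.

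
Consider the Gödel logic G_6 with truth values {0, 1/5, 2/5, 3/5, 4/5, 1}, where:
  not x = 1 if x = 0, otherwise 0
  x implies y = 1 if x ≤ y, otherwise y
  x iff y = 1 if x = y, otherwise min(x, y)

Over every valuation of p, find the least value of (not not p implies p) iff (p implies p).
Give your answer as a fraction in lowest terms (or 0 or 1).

Take p = 1/5:
not p = not 1/5 = 0
not not p = not 0 = 1
not not p implies p = 1 implies 1/5 = 1/5
p implies p = 1/5 implies 1/5 = 1
(not not p implies p) iff (p implies p) = 1/5 iff 1 = 1/5
No assignment yields a value below 1/5, so this is the minimum.

1/5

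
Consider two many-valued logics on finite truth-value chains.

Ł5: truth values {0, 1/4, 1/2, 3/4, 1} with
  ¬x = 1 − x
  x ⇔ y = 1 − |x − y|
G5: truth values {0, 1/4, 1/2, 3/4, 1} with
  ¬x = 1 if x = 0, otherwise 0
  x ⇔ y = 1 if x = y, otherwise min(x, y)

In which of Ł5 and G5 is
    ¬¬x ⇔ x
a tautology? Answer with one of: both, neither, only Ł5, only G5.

only Ł5

In Ł5: every assignment gives 1 — tautology.
In G5: at x = 1/4 the value is 1/4 — not a tautology.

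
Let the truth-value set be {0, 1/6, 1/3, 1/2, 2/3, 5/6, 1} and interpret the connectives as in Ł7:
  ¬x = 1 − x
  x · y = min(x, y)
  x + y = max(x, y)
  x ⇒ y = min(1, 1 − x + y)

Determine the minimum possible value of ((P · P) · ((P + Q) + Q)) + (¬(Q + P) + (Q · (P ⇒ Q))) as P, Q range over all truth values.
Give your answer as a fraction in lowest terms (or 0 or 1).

1/2

Take P = 0, Q = 1/2:
P · P = 0 · 0 = 0
P + Q = 0 + 1/2 = 1/2
(P + Q) + Q = 1/2 + 1/2 = 1/2
(P · P) · ((P + Q) + Q) = 0 · 1/2 = 0
Q + P = 1/2 + 0 = 1/2
¬(Q + P) = ¬1/2 = 1/2
P ⇒ Q = 0 ⇒ 1/2 = 1
Q · (P ⇒ Q) = 1/2 · 1 = 1/2
¬(Q + P) + (Q · (P ⇒ Q)) = 1/2 + 1/2 = 1/2
((P · P) · ((P + Q) + Q)) + (¬(Q + P) + (Q · (P ⇒ Q))) = 0 + 1/2 = 1/2
No assignment yields a value below 1/2, so this is the minimum.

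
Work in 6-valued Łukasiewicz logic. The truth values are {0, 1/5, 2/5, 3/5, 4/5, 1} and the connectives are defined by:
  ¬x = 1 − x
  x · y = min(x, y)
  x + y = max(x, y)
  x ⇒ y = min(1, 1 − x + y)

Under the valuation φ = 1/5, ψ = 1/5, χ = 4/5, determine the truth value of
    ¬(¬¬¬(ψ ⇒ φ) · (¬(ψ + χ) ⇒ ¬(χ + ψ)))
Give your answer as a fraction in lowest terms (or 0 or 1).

ψ ⇒ φ = 1/5 ⇒ 1/5 = 1
¬(ψ ⇒ φ) = ¬1 = 0
¬¬(ψ ⇒ φ) = ¬0 = 1
¬¬¬(ψ ⇒ φ) = ¬1 = 0
ψ + χ = 1/5 + 4/5 = 4/5
¬(ψ + χ) = ¬4/5 = 1/5
χ + ψ = 4/5 + 1/5 = 4/5
¬(χ + ψ) = ¬4/5 = 1/5
¬(ψ + χ) ⇒ ¬(χ + ψ) = 1/5 ⇒ 1/5 = 1
¬¬¬(ψ ⇒ φ) · (¬(ψ + χ) ⇒ ¬(χ + ψ)) = 0 · 1 = 0
¬(¬¬¬(ψ ⇒ φ) · (¬(ψ + χ) ⇒ ¬(χ + ψ))) = ¬0 = 1

1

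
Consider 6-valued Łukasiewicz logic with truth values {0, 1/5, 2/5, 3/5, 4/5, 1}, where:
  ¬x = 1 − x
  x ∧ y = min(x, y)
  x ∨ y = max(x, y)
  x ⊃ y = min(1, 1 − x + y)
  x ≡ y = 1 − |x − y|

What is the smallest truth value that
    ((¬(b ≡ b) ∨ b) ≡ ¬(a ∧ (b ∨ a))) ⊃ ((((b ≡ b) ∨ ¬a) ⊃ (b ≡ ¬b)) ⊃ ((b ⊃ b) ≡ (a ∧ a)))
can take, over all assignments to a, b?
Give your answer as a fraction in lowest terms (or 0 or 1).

Take a = 0, b = 3/5:
b ≡ b = 3/5 ≡ 3/5 = 1
¬(b ≡ b) = ¬1 = 0
¬(b ≡ b) ∨ b = 0 ∨ 3/5 = 3/5
b ∨ a = 3/5 ∨ 0 = 3/5
a ∧ (b ∨ a) = 0 ∧ 3/5 = 0
¬(a ∧ (b ∨ a)) = ¬0 = 1
(¬(b ≡ b) ∨ b) ≡ ¬(a ∧ (b ∨ a)) = 3/5 ≡ 1 = 3/5
b ≡ b = 3/5 ≡ 3/5 = 1
¬a = ¬0 = 1
(b ≡ b) ∨ ¬a = 1 ∨ 1 = 1
¬b = ¬3/5 = 2/5
b ≡ ¬b = 3/5 ≡ 2/5 = 4/5
((b ≡ b) ∨ ¬a) ⊃ (b ≡ ¬b) = 1 ⊃ 4/5 = 4/5
b ⊃ b = 3/5 ⊃ 3/5 = 1
a ∧ a = 0 ∧ 0 = 0
(b ⊃ b) ≡ (a ∧ a) = 1 ≡ 0 = 0
(((b ≡ b) ∨ ¬a) ⊃ (b ≡ ¬b)) ⊃ ((b ⊃ b) ≡ (a ∧ a)) = 4/5 ⊃ 0 = 1/5
((¬(b ≡ b) ∨ b) ≡ ¬(a ∧ (b ∨ a))) ⊃ ((((b ≡ b) ∨ ¬a) ⊃ (b ≡ ¬b)) ⊃ ((b ⊃ b) ≡ (a ∧ a))) = 3/5 ⊃ 1/5 = 3/5
No assignment yields a value below 3/5, so this is the minimum.

3/5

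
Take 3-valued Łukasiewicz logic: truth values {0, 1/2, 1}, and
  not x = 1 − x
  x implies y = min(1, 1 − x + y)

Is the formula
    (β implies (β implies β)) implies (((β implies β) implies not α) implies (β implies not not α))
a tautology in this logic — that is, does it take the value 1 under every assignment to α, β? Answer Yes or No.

No

Counterexample: take α = 0, β = 1/2.
β implies β = 1/2 implies 1/2 = 1
β implies (β implies β) = 1/2 implies 1 = 1
β implies β = 1/2 implies 1/2 = 1
not α = not 0 = 1
(β implies β) implies not α = 1 implies 1 = 1
not α = not 0 = 1
not not α = not 1 = 0
β implies not not α = 1/2 implies 0 = 1/2
((β implies β) implies not α) implies (β implies not not α) = 1 implies 1/2 = 1/2
(β implies (β implies β)) implies (((β implies β) implies not α) implies (β implies not not α)) = 1 implies 1/2 = 1/2
This gives 1/2 ≠ 1.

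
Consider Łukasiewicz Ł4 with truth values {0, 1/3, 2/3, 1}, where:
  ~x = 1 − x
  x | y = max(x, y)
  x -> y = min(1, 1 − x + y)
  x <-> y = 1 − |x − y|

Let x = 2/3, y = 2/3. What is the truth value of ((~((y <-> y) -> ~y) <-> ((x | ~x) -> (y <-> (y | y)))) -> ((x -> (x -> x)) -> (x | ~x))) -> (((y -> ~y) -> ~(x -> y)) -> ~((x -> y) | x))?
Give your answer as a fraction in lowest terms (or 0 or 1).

y <-> y = 2/3 <-> 2/3 = 1
~y = ~2/3 = 1/3
(y <-> y) -> ~y = 1 -> 1/3 = 1/3
~((y <-> y) -> ~y) = ~1/3 = 2/3
~x = ~2/3 = 1/3
x | ~x = 2/3 | 1/3 = 2/3
y | y = 2/3 | 2/3 = 2/3
y <-> (y | y) = 2/3 <-> 2/3 = 1
(x | ~x) -> (y <-> (y | y)) = 2/3 -> 1 = 1
~((y <-> y) -> ~y) <-> ((x | ~x) -> (y <-> (y | y))) = 2/3 <-> 1 = 2/3
x -> x = 2/3 -> 2/3 = 1
x -> (x -> x) = 2/3 -> 1 = 1
~x = ~2/3 = 1/3
x | ~x = 2/3 | 1/3 = 2/3
(x -> (x -> x)) -> (x | ~x) = 1 -> 2/3 = 2/3
(~((y <-> y) -> ~y) <-> ((x | ~x) -> (y <-> (y | y)))) -> ((x -> (x -> x)) -> (x | ~x)) = 2/3 -> 2/3 = 1
~y = ~2/3 = 1/3
y -> ~y = 2/3 -> 1/3 = 2/3
x -> y = 2/3 -> 2/3 = 1
~(x -> y) = ~1 = 0
(y -> ~y) -> ~(x -> y) = 2/3 -> 0 = 1/3
x -> y = 2/3 -> 2/3 = 1
(x -> y) | x = 1 | 2/3 = 1
~((x -> y) | x) = ~1 = 0
((y -> ~y) -> ~(x -> y)) -> ~((x -> y) | x) = 1/3 -> 0 = 2/3
((~((y <-> y) -> ~y) <-> ((x | ~x) -> (y <-> (y | y)))) -> ((x -> (x -> x)) -> (x | ~x))) -> (((y -> ~y) -> ~(x -> y)) -> ~((x -> y) | x)) = 1 -> 2/3 = 2/3

2/3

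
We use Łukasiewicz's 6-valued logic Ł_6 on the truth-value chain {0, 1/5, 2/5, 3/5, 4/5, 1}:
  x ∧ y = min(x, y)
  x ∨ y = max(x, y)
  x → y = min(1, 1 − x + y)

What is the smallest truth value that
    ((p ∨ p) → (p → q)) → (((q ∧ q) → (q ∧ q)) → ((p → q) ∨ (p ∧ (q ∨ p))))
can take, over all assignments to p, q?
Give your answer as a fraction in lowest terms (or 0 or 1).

Take p = 2/5, q = 0:
p ∨ p = 2/5 ∨ 2/5 = 2/5
p → q = 2/5 → 0 = 3/5
(p ∨ p) → (p → q) = 2/5 → 3/5 = 1
q ∧ q = 0 ∧ 0 = 0
q ∧ q = 0 ∧ 0 = 0
(q ∧ q) → (q ∧ q) = 0 → 0 = 1
p → q = 2/5 → 0 = 3/5
q ∨ p = 0 ∨ 2/5 = 2/5
p ∧ (q ∨ p) = 2/5 ∧ 2/5 = 2/5
(p → q) ∨ (p ∧ (q ∨ p)) = 3/5 ∨ 2/5 = 3/5
((q ∧ q) → (q ∧ q)) → ((p → q) ∨ (p ∧ (q ∨ p))) = 1 → 3/5 = 3/5
((p ∨ p) → (p → q)) → (((q ∧ q) → (q ∧ q)) → ((p → q) ∨ (p ∧ (q ∨ p)))) = 1 → 3/5 = 3/5
No assignment yields a value below 3/5, so this is the minimum.

3/5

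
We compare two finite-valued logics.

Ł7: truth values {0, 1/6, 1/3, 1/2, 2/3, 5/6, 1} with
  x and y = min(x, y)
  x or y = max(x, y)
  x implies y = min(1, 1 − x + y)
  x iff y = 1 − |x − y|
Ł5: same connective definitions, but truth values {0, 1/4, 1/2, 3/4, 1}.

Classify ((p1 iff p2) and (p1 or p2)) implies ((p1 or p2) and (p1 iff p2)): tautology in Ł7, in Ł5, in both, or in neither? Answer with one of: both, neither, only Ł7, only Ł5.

both

In Ł7: every assignment gives 1 — tautology.
In Ł5: every assignment gives 1 — tautology.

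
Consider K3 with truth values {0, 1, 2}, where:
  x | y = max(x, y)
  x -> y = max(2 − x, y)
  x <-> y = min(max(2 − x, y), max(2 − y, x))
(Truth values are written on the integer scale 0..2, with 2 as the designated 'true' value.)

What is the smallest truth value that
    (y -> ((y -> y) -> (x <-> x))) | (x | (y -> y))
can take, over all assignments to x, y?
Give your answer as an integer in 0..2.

1

Take x = 1, y = 1:
y -> y = 1 -> 1 = 1
x <-> x = 1 <-> 1 = 1
(y -> y) -> (x <-> x) = 1 -> 1 = 1
y -> ((y -> y) -> (x <-> x)) = 1 -> 1 = 1
y -> y = 1 -> 1 = 1
x | (y -> y) = 1 | 1 = 1
(y -> ((y -> y) -> (x <-> x))) | (x | (y -> y)) = 1 | 1 = 1
No assignment yields a value below 1, so this is the minimum.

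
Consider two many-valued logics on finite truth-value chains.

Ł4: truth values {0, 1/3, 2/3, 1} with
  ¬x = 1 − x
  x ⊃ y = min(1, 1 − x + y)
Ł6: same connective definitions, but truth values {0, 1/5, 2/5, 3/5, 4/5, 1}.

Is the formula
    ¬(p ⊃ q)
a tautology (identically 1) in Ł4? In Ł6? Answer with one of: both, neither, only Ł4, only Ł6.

neither

In Ł4: at p = 0, q = 0 the value is 0 — not a tautology.
In Ł6: at p = 0, q = 0 the value is 0 — not a tautology.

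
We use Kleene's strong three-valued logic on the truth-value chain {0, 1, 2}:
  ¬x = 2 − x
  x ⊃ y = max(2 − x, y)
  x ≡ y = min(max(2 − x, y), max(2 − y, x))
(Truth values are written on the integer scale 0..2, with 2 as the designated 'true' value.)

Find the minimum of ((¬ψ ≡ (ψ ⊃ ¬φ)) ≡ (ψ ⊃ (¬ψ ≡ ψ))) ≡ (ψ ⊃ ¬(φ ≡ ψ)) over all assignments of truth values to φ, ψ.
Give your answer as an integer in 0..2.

1

Take φ = 0, ψ = 1:
¬ψ = ¬1 = 1
¬φ = ¬0 = 2
ψ ⊃ ¬φ = 1 ⊃ 2 = 2
¬ψ ≡ (ψ ⊃ ¬φ) = 1 ≡ 2 = 1
¬ψ = ¬1 = 1
¬ψ ≡ ψ = 1 ≡ 1 = 1
ψ ⊃ (¬ψ ≡ ψ) = 1 ⊃ 1 = 1
(¬ψ ≡ (ψ ⊃ ¬φ)) ≡ (ψ ⊃ (¬ψ ≡ ψ)) = 1 ≡ 1 = 1
φ ≡ ψ = 0 ≡ 1 = 1
¬(φ ≡ ψ) = ¬1 = 1
ψ ⊃ ¬(φ ≡ ψ) = 1 ⊃ 1 = 1
((¬ψ ≡ (ψ ⊃ ¬φ)) ≡ (ψ ⊃ (¬ψ ≡ ψ))) ≡ (ψ ⊃ ¬(φ ≡ ψ)) = 1 ≡ 1 = 1
No assignment yields a value below 1, so this is the minimum.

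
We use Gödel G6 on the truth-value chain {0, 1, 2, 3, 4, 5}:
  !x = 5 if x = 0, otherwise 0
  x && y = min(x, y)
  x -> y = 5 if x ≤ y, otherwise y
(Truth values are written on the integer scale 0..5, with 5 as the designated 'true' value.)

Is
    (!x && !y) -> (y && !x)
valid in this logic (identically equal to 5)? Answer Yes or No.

No

Counterexample: take x = 0, y = 0.
!x = !0 = 5
!y = !0 = 5
!x && !y = 5 && 5 = 5
!x = !0 = 5
y && !x = 0 && 5 = 0
(!x && !y) -> (y && !x) = 5 -> 0 = 0
This gives 0 ≠ 5.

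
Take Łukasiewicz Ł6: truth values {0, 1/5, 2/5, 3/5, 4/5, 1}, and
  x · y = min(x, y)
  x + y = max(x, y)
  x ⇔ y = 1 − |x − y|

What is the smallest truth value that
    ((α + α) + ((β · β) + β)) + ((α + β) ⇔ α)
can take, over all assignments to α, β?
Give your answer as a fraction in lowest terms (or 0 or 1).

3/5

Take α = 0, β = 2/5:
α + α = 0 + 0 = 0
β · β = 2/5 · 2/5 = 2/5
(β · β) + β = 2/5 + 2/5 = 2/5
(α + α) + ((β · β) + β) = 0 + 2/5 = 2/5
α + β = 0 + 2/5 = 2/5
(α + β) ⇔ α = 2/5 ⇔ 0 = 3/5
((α + α) + ((β · β) + β)) + ((α + β) ⇔ α) = 2/5 + 3/5 = 3/5
No assignment yields a value below 3/5, so this is the minimum.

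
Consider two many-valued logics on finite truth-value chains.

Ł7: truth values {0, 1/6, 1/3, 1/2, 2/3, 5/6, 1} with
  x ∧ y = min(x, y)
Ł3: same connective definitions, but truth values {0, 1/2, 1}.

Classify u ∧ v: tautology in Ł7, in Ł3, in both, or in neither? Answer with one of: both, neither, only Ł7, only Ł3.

In Ł7: at u = 0, v = 0 the value is 0 — not a tautology.
In Ł3: at u = 0, v = 0 the value is 0 — not a tautology.

neither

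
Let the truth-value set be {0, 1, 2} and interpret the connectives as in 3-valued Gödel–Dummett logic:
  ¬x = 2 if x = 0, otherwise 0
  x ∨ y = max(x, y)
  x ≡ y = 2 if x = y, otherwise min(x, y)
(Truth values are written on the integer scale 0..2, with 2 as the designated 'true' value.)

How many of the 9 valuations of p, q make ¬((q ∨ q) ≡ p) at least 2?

4

p = 0, q = 0 ↦ 0  <
p = 0, q = 1 ↦ 2  ≥
p = 0, q = 2 ↦ 2  ≥
p = 1, q = 0 ↦ 2  ≥
p = 1, q = 1 ↦ 0  <
p = 1, q = 2 ↦ 0  <
p = 2, q = 0 ↦ 2  ≥
p = 2, q = 1 ↦ 0  <
p = 2, q = 2 ↦ 0  <
So 4 of the 9 assignments meet the threshold.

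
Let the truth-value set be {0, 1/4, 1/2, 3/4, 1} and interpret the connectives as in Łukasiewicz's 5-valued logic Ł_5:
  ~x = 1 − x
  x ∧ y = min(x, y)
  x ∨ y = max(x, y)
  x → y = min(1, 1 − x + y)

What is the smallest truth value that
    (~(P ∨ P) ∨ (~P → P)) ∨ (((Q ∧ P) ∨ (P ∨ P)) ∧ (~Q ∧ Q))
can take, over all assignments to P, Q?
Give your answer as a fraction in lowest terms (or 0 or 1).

Take P = 1/4, Q = 0:
P ∨ P = 1/4 ∨ 1/4 = 1/4
~(P ∨ P) = ~1/4 = 3/4
~P = ~1/4 = 3/4
~P → P = 3/4 → 1/4 = 1/2
~(P ∨ P) ∨ (~P → P) = 3/4 ∨ 1/2 = 3/4
Q ∧ P = 0 ∧ 1/4 = 0
P ∨ P = 1/4 ∨ 1/4 = 1/4
(Q ∧ P) ∨ (P ∨ P) = 0 ∨ 1/4 = 1/4
~Q = ~0 = 1
~Q ∧ Q = 1 ∧ 0 = 0
((Q ∧ P) ∨ (P ∨ P)) ∧ (~Q ∧ Q) = 1/4 ∧ 0 = 0
(~(P ∨ P) ∨ (~P → P)) ∨ (((Q ∧ P) ∨ (P ∨ P)) ∧ (~Q ∧ Q)) = 3/4 ∨ 0 = 3/4
No assignment yields a value below 3/4, so this is the minimum.

3/4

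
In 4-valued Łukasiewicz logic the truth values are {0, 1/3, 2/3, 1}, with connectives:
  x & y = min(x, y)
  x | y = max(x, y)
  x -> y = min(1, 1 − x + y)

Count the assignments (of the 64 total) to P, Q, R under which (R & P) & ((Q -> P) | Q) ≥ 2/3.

value 1: 4 assignments (counts)
value 2/3: 12 assignments (counts)
value 1/3: 20 assignments
value 0: 28 assignments
So 16 of the 64 assignments meet the threshold.

16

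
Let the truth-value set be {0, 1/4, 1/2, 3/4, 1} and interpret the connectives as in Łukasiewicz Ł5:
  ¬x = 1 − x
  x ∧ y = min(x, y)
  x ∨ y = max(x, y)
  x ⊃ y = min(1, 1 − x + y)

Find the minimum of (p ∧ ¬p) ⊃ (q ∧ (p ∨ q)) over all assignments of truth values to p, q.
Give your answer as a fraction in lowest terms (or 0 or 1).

Take p = 1/2, q = 0:
¬p = ¬1/2 = 1/2
p ∧ ¬p = 1/2 ∧ 1/2 = 1/2
p ∨ q = 1/2 ∨ 0 = 1/2
q ∧ (p ∨ q) = 0 ∧ 1/2 = 0
(p ∧ ¬p) ⊃ (q ∧ (p ∨ q)) = 1/2 ⊃ 0 = 1/2
No assignment yields a value below 1/2, so this is the minimum.

1/2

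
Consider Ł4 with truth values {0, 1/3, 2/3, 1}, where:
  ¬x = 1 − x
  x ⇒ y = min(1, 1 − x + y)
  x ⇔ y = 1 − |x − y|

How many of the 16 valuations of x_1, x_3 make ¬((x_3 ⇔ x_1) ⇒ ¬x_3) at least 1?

1

x_1 = 0, x_3 = 0 ↦ 0  <
x_1 = 0, x_3 = 1/3 ↦ 0  <
x_1 = 0, x_3 = 2/3 ↦ 0  <
x_1 = 0, x_3 = 1 ↦ 0  <
x_1 = 1/3, x_3 = 0 ↦ 0  <
x_1 = 1/3, x_3 = 1/3 ↦ 1/3  <
x_1 = 1/3, x_3 = 2/3 ↦ 1/3  <
x_1 = 1/3, x_3 = 1 ↦ 1/3  <
x_1 = 2/3, x_3 = 0 ↦ 0  <
x_1 = 2/3, x_3 = 1/3 ↦ 0  <
x_1 = 2/3, x_3 = 2/3 ↦ 2/3  <
x_1 = 2/3, x_3 = 1 ↦ 2/3  <
x_1 = 1, x_3 = 0 ↦ 0  <
x_1 = 1, x_3 = 1/3 ↦ 0  <
x_1 = 1, x_3 = 2/3 ↦ 1/3  <
x_1 = 1, x_3 = 1 ↦ 1  ≥
So 1 of the 16 assignments meets the threshold.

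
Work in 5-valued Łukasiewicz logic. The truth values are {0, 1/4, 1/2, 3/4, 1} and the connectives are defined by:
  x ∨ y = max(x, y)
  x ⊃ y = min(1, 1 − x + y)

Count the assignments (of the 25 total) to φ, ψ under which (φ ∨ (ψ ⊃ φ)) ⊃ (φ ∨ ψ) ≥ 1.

13

value 1: 13 assignments (counts)
value 3/4: 5 assignments
value 1/2: 4 assignments
value 1/4: 2 assignments
value 0: 1 assignment
So 13 of the 25 assignments meet the threshold.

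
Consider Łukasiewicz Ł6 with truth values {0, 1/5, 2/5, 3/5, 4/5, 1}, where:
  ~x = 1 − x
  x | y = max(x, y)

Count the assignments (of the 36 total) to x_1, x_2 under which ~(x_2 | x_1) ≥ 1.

value 1: 1 assignment (counts)
value 4/5: 3 assignments
value 3/5: 5 assignments
value 2/5: 7 assignments
value 1/5: 9 assignments
value 0: 11 assignments
So 1 of the 36 assignments meets the threshold.

1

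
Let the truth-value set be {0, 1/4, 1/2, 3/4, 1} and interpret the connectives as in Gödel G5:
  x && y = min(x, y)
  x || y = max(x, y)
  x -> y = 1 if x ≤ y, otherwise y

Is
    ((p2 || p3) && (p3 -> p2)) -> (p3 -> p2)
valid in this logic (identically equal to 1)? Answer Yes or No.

At p2 = 1/2, p3 = 0, for instance:
p2 || p3 = 1/2 || 0 = 1/2
p3 -> p2 = 0 -> 1/2 = 1
(p2 || p3) && (p3 -> p2) = 1/2 && 1 = 1/2
((p2 || p3) && (p3 -> p2)) -> (p3 -> p2) = 1/2 -> 1 = 1
and checking the remaining 24 assignments likewise gives ≥ 1 in every case.

Yes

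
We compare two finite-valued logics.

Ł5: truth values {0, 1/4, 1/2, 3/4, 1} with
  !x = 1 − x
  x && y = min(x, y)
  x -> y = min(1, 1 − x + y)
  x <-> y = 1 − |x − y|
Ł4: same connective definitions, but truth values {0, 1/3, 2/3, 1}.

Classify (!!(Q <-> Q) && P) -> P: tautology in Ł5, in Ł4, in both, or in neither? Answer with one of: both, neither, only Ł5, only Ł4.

both

In Ł5: every assignment gives 1 — tautology.
In Ł4: every assignment gives 1 — tautology.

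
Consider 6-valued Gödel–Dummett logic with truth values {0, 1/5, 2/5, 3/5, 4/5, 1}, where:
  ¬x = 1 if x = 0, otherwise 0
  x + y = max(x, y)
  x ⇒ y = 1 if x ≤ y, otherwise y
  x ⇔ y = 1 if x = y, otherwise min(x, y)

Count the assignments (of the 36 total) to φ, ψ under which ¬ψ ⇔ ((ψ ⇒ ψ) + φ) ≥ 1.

value 1: 6 assignments (counts)
value 0: 30 assignments
So 6 of the 36 assignments meet the threshold.

6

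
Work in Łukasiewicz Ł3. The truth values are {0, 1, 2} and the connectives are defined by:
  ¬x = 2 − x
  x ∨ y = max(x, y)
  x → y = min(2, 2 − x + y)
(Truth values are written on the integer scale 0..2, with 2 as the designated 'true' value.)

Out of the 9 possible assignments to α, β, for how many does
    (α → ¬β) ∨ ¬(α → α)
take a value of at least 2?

6

α = 0, β = 0 ↦ 2  ≥
α = 0, β = 1 ↦ 2  ≥
α = 0, β = 2 ↦ 2  ≥
α = 1, β = 0 ↦ 2  ≥
α = 1, β = 1 ↦ 2  ≥
α = 1, β = 2 ↦ 1  <
α = 2, β = 0 ↦ 2  ≥
α = 2, β = 1 ↦ 1  <
α = 2, β = 2 ↦ 0  <
So 6 of the 9 assignments meet the threshold.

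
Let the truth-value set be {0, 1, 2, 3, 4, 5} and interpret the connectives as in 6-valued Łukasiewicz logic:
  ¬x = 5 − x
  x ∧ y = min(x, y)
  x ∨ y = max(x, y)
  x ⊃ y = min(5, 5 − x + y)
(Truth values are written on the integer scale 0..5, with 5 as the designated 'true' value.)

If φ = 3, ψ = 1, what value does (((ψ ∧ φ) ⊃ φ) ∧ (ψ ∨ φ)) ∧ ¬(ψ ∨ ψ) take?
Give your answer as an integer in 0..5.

3

ψ ∧ φ = 1 ∧ 3 = 1
(ψ ∧ φ) ⊃ φ = 1 ⊃ 3 = 5
ψ ∨ φ = 1 ∨ 3 = 3
((ψ ∧ φ) ⊃ φ) ∧ (ψ ∨ φ) = 5 ∧ 3 = 3
ψ ∨ ψ = 1 ∨ 1 = 1
¬(ψ ∨ ψ) = ¬1 = 4
(((ψ ∧ φ) ⊃ φ) ∧ (ψ ∨ φ)) ∧ ¬(ψ ∨ ψ) = 3 ∧ 4 = 3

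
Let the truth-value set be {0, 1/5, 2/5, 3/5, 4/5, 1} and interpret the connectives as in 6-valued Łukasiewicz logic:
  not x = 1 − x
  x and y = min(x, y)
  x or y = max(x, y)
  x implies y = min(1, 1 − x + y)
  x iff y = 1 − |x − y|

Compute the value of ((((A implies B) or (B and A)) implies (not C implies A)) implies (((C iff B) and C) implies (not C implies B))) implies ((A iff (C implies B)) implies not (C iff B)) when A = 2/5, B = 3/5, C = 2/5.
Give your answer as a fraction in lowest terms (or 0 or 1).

A implies B = 2/5 implies 3/5 = 1
B and A = 3/5 and 2/5 = 2/5
(A implies B) or (B and A) = 1 or 2/5 = 1
not C = not 2/5 = 3/5
not C implies A = 3/5 implies 2/5 = 4/5
((A implies B) or (B and A)) implies (not C implies A) = 1 implies 4/5 = 4/5
C iff B = 2/5 iff 3/5 = 4/5
(C iff B) and C = 4/5 and 2/5 = 2/5
not C = not 2/5 = 3/5
not C implies B = 3/5 implies 3/5 = 1
((C iff B) and C) implies (not C implies B) = 2/5 implies 1 = 1
(((A implies B) or (B and A)) implies (not C implies A)) implies (((C iff B) and C) implies (not C implies B)) = 4/5 implies 1 = 1
C implies B = 2/5 implies 3/5 = 1
A iff (C implies B) = 2/5 iff 1 = 2/5
C iff B = 2/5 iff 3/5 = 4/5
not (C iff B) = not 4/5 = 1/5
(A iff (C implies B)) implies not (C iff B) = 2/5 implies 1/5 = 4/5
((((A implies B) or (B and A)) implies (not C implies A)) implies (((C iff B) and C) implies (not C implies B))) implies ((A iff (C implies B)) implies not (C iff B)) = 1 implies 4/5 = 4/5

4/5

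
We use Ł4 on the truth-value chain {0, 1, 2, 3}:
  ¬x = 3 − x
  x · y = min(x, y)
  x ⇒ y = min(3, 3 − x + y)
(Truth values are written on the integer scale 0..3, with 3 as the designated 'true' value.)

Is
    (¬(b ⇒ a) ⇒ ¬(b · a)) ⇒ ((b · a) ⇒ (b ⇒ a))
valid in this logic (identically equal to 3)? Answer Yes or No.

Yes

a = 0, b = 0 ↦ 3
a = 0, b = 1 ↦ 3
a = 0, b = 2 ↦ 3
a = 0, b = 3 ↦ 3
a = 1, b = 0 ↦ 3
a = 1, b = 1 ↦ 3
a = 1, b = 2 ↦ 3
a = 1, b = 3 ↦ 3
a = 2, b = 0 ↦ 3
a = 2, b = 1 ↦ 3
a = 2, b = 2 ↦ 3
a = 2, b = 3 ↦ 3
a = 3, b = 0 ↦ 3
a = 3, b = 1 ↦ 3
a = 3, b = 2 ↦ 3
a = 3, b = 3 ↦ 3
Every assignment gives a value ≥ 3.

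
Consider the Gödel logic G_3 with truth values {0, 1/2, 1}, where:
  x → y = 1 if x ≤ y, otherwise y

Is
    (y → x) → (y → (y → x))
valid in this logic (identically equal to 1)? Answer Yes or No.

x = 0, y = 0 ↦ 1
x = 0, y = 1/2 ↦ 1
x = 0, y = 1 ↦ 1
x = 1/2, y = 0 ↦ 1
x = 1/2, y = 1/2 ↦ 1
x = 1/2, y = 1 ↦ 1
x = 1, y = 0 ↦ 1
x = 1, y = 1/2 ↦ 1
x = 1, y = 1 ↦ 1
Every assignment gives a value ≥ 1.

Yes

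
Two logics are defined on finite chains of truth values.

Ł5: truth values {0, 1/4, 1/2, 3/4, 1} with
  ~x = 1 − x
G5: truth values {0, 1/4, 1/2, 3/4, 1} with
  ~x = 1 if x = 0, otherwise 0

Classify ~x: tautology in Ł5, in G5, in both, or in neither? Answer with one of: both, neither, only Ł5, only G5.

neither

In Ł5: at x = 1/4 the value is 3/4 — not a tautology.
In G5: at x = 1/4 the value is 0 — not a tautology.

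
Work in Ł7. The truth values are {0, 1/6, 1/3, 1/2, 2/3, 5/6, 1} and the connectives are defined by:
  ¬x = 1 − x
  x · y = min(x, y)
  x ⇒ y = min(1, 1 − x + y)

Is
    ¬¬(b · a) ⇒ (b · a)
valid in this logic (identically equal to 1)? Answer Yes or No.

Yes

At a = 1/2, b = 1/3, for instance:
b · a = 1/3 · 1/2 = 1/3
¬(b · a) = ¬1/3 = 2/3
¬¬(b · a) = ¬2/3 = 1/3
¬¬(b · a) ⇒ (b · a) = 1/3 ⇒ 1/3 = 1
and checking the remaining 48 assignments likewise gives ≥ 1 in every case.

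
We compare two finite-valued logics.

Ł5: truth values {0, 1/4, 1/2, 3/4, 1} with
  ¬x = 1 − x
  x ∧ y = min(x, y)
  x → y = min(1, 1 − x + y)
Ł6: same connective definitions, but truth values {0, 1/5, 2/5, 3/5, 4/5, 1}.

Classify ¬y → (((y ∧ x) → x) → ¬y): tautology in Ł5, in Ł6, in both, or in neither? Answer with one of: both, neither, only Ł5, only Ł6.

both

In Ł5: every assignment gives 1 — tautology.
In Ł6: every assignment gives 1 — tautology.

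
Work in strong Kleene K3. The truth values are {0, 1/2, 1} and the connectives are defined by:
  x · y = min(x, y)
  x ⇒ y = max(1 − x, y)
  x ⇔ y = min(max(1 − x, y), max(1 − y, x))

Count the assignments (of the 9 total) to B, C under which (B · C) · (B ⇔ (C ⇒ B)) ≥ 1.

B = 0, C = 0 ↦ 0  <
B = 0, C = 1/2 ↦ 0  <
B = 0, C = 1 ↦ 0  <
B = 1/2, C = 0 ↦ 0  <
B = 1/2, C = 1/2 ↦ 1/2  <
B = 1/2, C = 1 ↦ 1/2  <
B = 1, C = 0 ↦ 0  <
B = 1, C = 1/2 ↦ 1/2  <
B = 1, C = 1 ↦ 1  ≥
So 1 of the 9 assignments meets the threshold.

1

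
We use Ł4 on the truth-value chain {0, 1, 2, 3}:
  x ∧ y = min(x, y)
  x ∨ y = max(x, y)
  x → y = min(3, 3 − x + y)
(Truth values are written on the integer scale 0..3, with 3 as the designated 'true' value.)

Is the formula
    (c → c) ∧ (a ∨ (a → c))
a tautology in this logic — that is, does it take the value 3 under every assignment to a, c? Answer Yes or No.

Counterexample: take a = 1, c = 0.
c → c = 0 → 0 = 3
a → c = 1 → 0 = 2
a ∨ (a → c) = 1 ∨ 2 = 2
(c → c) ∧ (a ∨ (a → c)) = 3 ∧ 2 = 2
This gives 2 ≠ 3.

No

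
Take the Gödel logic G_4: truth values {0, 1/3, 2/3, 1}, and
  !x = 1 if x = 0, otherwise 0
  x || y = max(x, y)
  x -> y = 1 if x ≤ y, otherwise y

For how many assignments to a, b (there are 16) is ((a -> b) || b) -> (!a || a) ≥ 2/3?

13

a = 0, b = 0 ↦ 1  ≥
a = 0, b = 1/3 ↦ 1  ≥
a = 0, b = 2/3 ↦ 1  ≥
a = 0, b = 1 ↦ 1  ≥
a = 1/3, b = 0 ↦ 1  ≥
a = 1/3, b = 1/3 ↦ 1/3  <
a = 1/3, b = 2/3 ↦ 1/3  <
a = 1/3, b = 1 ↦ 1/3  <
a = 2/3, b = 0 ↦ 1  ≥
a = 2/3, b = 1/3 ↦ 1  ≥
a = 2/3, b = 2/3 ↦ 2/3  ≥
a = 2/3, b = 1 ↦ 2/3  ≥
a = 1, b = 0 ↦ 1  ≥
a = 1, b = 1/3 ↦ 1  ≥
a = 1, b = 2/3 ↦ 1  ≥
a = 1, b = 1 ↦ 1  ≥
So 13 of the 16 assignments meet the threshold.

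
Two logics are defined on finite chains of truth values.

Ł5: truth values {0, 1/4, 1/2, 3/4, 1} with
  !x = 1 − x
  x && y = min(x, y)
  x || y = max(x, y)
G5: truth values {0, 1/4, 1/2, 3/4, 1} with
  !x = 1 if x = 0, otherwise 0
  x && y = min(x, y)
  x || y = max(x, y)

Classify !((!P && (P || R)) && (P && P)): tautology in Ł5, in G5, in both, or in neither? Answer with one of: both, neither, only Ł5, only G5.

only G5

In Ł5: at P = 1/4, R = 0 the value is 3/4 — not a tautology.
In G5: every assignment gives 1 — tautology.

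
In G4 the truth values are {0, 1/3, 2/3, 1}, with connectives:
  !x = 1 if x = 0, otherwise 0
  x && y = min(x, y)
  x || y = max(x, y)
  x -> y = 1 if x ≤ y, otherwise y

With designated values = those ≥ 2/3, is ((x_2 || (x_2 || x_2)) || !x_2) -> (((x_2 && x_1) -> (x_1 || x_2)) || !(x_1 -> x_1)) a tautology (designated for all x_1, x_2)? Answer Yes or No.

Yes

x_1 = 0, x_2 = 0 ↦ 1
x_1 = 0, x_2 = 1/3 ↦ 1
x_1 = 0, x_2 = 2/3 ↦ 1
x_1 = 0, x_2 = 1 ↦ 1
x_1 = 1/3, x_2 = 0 ↦ 1
x_1 = 1/3, x_2 = 1/3 ↦ 1
x_1 = 1/3, x_2 = 2/3 ↦ 1
x_1 = 1/3, x_2 = 1 ↦ 1
x_1 = 2/3, x_2 = 0 ↦ 1
x_1 = 2/3, x_2 = 1/3 ↦ 1
x_1 = 2/3, x_2 = 2/3 ↦ 1
x_1 = 2/3, x_2 = 1 ↦ 1
x_1 = 1, x_2 = 0 ↦ 1
x_1 = 1, x_2 = 1/3 ↦ 1
x_1 = 1, x_2 = 2/3 ↦ 1
x_1 = 1, x_2 = 1 ↦ 1
Every assignment gives a value ≥ 2/3.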